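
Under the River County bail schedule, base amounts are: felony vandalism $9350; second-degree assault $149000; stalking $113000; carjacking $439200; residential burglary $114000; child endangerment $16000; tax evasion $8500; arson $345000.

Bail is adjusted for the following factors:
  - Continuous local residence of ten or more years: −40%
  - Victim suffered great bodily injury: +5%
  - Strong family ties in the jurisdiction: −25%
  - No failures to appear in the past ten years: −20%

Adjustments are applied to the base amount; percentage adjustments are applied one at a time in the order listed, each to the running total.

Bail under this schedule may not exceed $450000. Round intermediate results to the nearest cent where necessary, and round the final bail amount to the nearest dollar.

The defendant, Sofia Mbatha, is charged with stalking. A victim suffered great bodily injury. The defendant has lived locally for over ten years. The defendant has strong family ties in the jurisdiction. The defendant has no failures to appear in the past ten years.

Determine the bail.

$42714

Base amounts from the schedule: stalking $113000.
Single charge. Combined base = $113000.
Continuous local residence of ten or more years (−40%): $113000 × 0.6 = $67800.
Victim suffered great bodily injury (+5%): $67800 × 1.05 = $71190.
Strong family ties in the jurisdiction (−25%): $71190 × 0.75 = $53392.50.
No failures to appear in the past ten years (−20%): $53392.50 × 0.8 = $42714.
$42714 is within the $450000 maximum.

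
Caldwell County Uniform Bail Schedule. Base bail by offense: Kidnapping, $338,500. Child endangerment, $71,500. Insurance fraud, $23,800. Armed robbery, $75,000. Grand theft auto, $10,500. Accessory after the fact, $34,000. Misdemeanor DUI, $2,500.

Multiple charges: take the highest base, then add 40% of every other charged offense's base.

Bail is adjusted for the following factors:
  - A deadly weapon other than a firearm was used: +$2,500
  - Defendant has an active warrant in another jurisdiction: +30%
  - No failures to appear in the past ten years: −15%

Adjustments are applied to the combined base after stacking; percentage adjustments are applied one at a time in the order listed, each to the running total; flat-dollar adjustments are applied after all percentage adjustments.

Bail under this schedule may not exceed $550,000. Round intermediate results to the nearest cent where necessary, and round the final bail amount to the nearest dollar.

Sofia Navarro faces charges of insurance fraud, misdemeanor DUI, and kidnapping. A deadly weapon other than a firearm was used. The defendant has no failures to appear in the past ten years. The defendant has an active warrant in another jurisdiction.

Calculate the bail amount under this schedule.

$388,167

Base amounts from the schedule: insurance fraud $23,800; misdemeanor DUI $2,500; kidnapping $338,500.
Stacking rule: highest base plus 40% of each additional charge. Highest is kidnapping at $338,500. Additional: $23,800 × 40% = $9,520; $2,500 × 40% = $1,000. Combined base = $338,500 + $10,520 = $349,020.
Defendant has an active warrant in another jurisdiction (+30%): $349,020 × 1.3 = $453,726.
No failures to appear in the past ten years (−15%): $453,726 × 0.85 = $385,667.10.
A deadly weapon other than a firearm was used (+$2,500 flat): $385,667.10 + $2,500 = $388,167.10.
$388,167.10 is within the $550,000 maximum.
Rounded to the nearest dollar: $388,167.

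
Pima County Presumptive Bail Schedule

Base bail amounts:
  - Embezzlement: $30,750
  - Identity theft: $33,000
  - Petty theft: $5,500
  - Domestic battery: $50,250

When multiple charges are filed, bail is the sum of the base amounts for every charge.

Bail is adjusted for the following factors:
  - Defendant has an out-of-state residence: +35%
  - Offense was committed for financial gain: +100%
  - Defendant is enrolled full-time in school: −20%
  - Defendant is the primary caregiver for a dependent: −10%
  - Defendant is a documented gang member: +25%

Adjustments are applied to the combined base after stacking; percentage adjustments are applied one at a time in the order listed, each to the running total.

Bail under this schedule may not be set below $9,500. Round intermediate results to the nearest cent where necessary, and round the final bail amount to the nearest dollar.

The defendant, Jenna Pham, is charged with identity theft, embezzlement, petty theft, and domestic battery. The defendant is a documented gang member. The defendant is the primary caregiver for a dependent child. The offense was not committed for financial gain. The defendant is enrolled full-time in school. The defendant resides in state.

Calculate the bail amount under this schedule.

$107,550

Base amounts from the schedule: identity theft $33,000; embezzlement $30,750; petty theft $5,500; domestic battery $50,250.
Stacking rule: sum of all bases. $33,000 + $30,750 + $5,500 + $50,250 = $119,500.
Defendant is enrolled full-time in school (−20%): $119,500 × 0.8 = $95,600.
Defendant is the primary caregiver for a dependent (−10%): $95,600 × 0.9 = $86,040.
Defendant is a documented gang member (+25%): $86,040 × 1.25 = $107,550.
$107,550 is at or above the $9,500 minimum.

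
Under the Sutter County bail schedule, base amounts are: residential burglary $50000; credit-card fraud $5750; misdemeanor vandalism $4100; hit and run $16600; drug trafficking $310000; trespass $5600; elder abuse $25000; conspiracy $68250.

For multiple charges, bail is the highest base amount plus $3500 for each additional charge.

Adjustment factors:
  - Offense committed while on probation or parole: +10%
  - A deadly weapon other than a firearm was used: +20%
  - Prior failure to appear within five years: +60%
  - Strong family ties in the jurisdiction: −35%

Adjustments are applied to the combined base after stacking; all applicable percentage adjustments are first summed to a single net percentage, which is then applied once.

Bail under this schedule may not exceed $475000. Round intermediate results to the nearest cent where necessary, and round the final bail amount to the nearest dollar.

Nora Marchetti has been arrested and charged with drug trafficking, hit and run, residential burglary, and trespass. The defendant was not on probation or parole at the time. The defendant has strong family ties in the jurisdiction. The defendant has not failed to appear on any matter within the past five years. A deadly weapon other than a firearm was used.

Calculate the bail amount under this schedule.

$272425

Base amounts from the schedule: drug trafficking $310000; hit and run $16600; residential burglary $50000; trespass $5600.
Stacking rule: highest base plus $3500 per additional charge. Highest is drug trafficking at $310000; 3 additional charges → +$10500. Combined base = $320500.
Net percentage adjustment: +20% −35% = −15%. $320500 × 0.85 = $272425.
$272425 is within the $475000 maximum.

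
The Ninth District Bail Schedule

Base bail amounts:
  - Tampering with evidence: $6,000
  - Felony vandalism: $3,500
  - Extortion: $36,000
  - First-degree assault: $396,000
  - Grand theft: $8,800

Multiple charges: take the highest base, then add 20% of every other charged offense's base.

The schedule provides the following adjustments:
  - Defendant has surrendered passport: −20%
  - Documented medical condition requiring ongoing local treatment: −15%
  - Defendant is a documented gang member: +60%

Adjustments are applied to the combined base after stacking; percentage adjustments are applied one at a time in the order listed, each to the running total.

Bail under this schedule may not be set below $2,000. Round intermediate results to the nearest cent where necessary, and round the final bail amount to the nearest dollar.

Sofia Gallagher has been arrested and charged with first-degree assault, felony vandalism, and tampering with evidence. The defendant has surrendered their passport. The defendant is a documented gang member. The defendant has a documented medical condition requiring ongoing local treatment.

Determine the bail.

Base amounts from the schedule: first-degree assault $396,000; felony vandalism $3,500; tampering with evidence $6,000.
Stacking rule: highest base plus 20% of each additional charge. Highest is first-degree assault at $396,000. Additional: $3,500 × 20% = $700; $6,000 × 20% = $1,200. Combined base = $396,000 + $1,900 = $397,900.
Defendant has surrendered passport (−20%): $397,900 × 0.8 = $318,320.
Documented medical condition requiring ongoing local treatment (−15%): $318,320 × 0.85 = $270,572.
Defendant is a documented gang member (+60%): $270,572 × 1.6 = $432,915.20.
$432,915.20 is at or above the $2,000 minimum.
Rounded to the nearest dollar: $432,915.

$432,915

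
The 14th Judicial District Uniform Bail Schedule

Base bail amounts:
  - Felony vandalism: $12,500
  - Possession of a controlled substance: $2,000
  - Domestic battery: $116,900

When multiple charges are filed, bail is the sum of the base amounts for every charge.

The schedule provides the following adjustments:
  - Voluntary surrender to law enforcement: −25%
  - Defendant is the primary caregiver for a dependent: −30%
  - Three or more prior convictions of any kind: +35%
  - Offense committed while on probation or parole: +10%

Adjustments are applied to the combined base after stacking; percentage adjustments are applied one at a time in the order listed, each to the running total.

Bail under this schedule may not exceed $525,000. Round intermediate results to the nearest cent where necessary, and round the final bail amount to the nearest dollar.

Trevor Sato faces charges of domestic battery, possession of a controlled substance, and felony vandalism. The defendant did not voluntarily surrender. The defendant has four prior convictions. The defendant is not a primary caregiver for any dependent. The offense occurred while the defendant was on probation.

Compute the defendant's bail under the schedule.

Base amounts from the schedule: domestic battery $116,900; possession of a controlled substance $2,000; felony vandalism $12,500.
Stacking rule: sum of all bases. $116,900 + $2,000 + $12,500 = $131,400.
Three or more prior convictions of any kind (+35%): $131,400 × 1.35 = $177,390.
Offense committed while on probation or parole (+10%): $177,390 × 1.1 = $195,129.
$195,129 is within the $525,000 maximum.

$195,129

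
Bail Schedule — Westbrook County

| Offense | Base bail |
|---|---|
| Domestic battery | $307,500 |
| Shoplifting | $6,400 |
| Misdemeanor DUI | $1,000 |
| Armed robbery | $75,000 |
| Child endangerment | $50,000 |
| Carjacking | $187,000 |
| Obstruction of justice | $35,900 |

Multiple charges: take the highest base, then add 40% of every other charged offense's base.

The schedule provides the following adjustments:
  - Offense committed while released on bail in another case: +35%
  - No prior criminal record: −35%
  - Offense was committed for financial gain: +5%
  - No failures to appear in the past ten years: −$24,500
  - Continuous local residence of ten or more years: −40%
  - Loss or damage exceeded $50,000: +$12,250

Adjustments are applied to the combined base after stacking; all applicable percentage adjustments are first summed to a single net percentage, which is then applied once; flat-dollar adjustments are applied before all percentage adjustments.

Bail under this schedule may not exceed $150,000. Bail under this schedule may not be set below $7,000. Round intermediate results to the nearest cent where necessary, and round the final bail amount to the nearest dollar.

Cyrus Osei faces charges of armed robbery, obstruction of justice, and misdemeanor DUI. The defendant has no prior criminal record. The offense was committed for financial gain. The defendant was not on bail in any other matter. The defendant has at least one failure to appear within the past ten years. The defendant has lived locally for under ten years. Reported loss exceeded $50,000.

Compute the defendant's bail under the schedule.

Base amounts from the schedule: armed robbery $75,000; obstruction of justice $35,900; misdemeanor DUI $1,000.
Stacking rule: highest base plus 40% of each additional charge. Highest is armed robbery at $75,000. Additional: $35,900 × 40% = $14,360; $1,000 × 40% = $400. Combined base = $75,000 + $14,760 = $89,760.
Loss or damage exceeded $50,000 (+$12,250 flat): $89,760 + $12,250 = $102,010.
Net percentage adjustment: −35% +5% = −30%. $102,010 × 0.7 = $71,407.
$71,407 is within the $150,000 maximum.
$71,407 is at or above the $7,000 minimum.

$71,407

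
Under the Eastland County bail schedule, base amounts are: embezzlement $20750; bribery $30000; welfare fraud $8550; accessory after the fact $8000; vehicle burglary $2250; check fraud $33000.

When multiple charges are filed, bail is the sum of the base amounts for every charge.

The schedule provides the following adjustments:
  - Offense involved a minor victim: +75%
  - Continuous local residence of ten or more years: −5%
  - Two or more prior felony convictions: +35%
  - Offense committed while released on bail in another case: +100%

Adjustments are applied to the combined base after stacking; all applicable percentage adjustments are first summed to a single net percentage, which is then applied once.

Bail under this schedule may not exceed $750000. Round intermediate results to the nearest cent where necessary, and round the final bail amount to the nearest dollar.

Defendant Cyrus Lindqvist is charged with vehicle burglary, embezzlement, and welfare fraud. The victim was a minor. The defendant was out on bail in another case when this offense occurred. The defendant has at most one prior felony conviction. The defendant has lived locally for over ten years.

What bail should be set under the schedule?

$85185

Base amounts from the schedule: vehicle burglary $2250; embezzlement $20750; welfare fraud $8550.
Stacking rule: sum of all bases. $2250 + $20750 + $8550 = $31550.
Net percentage adjustment: +75% −5% +100% = +170%. $31550 × 2.7 = $85185.
$85185 is within the $750000 maximum.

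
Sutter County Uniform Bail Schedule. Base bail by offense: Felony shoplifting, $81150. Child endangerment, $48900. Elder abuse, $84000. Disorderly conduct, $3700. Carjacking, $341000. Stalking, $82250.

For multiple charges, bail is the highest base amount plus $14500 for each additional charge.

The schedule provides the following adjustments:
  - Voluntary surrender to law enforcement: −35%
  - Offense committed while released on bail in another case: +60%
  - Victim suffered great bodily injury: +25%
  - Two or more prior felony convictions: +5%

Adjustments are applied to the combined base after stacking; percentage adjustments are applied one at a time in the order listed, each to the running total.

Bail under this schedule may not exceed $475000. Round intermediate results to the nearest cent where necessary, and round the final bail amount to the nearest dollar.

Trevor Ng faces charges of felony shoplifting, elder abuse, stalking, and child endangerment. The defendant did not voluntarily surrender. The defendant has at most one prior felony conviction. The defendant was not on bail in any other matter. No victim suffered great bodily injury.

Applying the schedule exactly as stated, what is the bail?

Base amounts from the schedule: felony shoplifting $81150; elder abuse $84000; stalking $82250; child endangerment $48900.
Stacking rule: highest base plus $14500 per additional charge. Highest is elder abuse at $84000; 3 additional charges → +$43500. Combined base = $127500.
No adjustment factors apply to this defendant.
$127500 is within the $475000 maximum.

$127500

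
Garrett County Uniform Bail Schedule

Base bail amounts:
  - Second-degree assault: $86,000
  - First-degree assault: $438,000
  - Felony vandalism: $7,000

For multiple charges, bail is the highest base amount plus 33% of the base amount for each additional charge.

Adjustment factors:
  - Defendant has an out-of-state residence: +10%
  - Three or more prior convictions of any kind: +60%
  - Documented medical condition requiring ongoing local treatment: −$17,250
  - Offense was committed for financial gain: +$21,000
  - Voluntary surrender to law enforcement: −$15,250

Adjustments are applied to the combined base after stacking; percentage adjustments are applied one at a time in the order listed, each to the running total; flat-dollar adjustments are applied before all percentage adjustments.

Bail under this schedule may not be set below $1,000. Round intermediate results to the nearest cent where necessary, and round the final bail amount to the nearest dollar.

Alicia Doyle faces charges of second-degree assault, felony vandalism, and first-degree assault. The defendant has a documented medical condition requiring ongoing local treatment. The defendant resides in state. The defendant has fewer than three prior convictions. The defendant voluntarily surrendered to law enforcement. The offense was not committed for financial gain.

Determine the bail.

Base amounts from the schedule: second-degree assault $86,000; felony vandalism $7,000; first-degree assault $438,000.
Stacking rule: highest base plus 33% of each additional charge. Highest is first-degree assault at $438,000. Additional: $86,000 × 33% = $28,380; $7,000 × 33% = $2,310. Combined base = $438,000 + $30,690 = $468,690.
Documented medical condition requiring ongoing local treatment (−$17,250 flat): $468,690 − $17,250 = $451,440.
Voluntary surrender to law enforcement (−$15,250 flat): $451,440 − $15,250 = $436,190.
$436,190 is at or above the $1,000 minimum.

$436,190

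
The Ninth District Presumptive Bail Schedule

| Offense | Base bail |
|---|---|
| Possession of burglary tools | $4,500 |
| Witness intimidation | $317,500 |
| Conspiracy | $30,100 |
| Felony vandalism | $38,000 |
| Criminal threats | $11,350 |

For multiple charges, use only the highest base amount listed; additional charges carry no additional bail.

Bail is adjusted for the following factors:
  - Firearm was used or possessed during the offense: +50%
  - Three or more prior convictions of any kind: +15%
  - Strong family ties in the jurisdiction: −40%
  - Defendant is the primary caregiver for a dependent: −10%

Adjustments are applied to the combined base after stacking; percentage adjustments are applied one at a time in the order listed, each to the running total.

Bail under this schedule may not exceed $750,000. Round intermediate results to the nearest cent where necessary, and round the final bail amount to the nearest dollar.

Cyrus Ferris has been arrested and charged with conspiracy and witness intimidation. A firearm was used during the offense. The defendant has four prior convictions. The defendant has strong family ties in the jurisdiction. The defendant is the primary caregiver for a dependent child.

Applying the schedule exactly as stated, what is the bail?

Base amounts from the schedule: conspiracy $30,100; witness intimidation $317,500.
Stacking rule: use the highest base only. Highest is witness intimidation at $317,500. Combined base = $317,500.
Firearm was used or possessed during the offense (+50%): $317,500 × 1.5 = $476,250.
Three or more prior convictions of any kind (+15%): $476,250 × 1.15 = $547,687.50.
Strong family ties in the jurisdiction (−40%): $547,687.50 × 0.6 = $328,612.50.
Defendant is the primary caregiver for a dependent (−10%): $328,612.50 × 0.9 = $295,751.25.
$295,751.25 is within the $750,000 maximum.
Rounded to the nearest dollar: $295,751.

$295,751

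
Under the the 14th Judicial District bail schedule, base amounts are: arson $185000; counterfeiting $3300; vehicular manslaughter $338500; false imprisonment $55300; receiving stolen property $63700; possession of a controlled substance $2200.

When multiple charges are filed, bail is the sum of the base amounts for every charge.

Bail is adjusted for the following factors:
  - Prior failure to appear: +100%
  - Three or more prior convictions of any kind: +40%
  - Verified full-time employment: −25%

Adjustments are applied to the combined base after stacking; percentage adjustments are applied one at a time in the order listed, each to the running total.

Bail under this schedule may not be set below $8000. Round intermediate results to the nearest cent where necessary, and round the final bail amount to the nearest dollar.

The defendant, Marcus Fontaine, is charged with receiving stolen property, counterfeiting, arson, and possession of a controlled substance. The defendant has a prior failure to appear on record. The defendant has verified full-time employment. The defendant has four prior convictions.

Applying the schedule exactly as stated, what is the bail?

$533820

Base amounts from the schedule: receiving stolen property $63700; counterfeiting $3300; arson $185000; possession of a controlled substance $2200.
Stacking rule: sum of all bases. $63700 + $3300 + $185000 + $2200 = $254200.
Prior failure to appear (+100%): $254200 × 2 = $508400.
Three or more prior convictions of any kind (+40%): $508400 × 1.4 = $711760.
Verified full-time employment (−25%): $711760 × 0.75 = $533820.
$533820 is at or above the $8000 minimum.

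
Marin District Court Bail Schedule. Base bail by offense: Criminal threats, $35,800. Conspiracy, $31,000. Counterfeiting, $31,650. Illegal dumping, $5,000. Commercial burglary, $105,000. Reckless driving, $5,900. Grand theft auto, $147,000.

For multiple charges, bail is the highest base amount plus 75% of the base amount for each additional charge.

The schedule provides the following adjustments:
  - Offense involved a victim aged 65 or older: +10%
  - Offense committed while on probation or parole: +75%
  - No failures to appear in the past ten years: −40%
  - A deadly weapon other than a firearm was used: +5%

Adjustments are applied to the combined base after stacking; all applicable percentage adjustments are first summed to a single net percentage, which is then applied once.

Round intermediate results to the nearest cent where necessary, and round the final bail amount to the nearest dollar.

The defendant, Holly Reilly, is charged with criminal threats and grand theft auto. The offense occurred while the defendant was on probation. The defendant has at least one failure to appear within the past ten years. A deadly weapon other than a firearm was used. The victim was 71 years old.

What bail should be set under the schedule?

$330,315

Base amounts from the schedule: criminal threats $35,800; grand theft auto $147,000.
Stacking rule: highest base plus 75% of each additional charge. Highest is grand theft auto at $147,000. Additional: $35,800 × 75% = $26,850. Combined base = $147,000 + $26,850 = $173,850.
Net percentage adjustment: +10% +75% +5% = +90%. $173,850 × 1.9 = $330,315.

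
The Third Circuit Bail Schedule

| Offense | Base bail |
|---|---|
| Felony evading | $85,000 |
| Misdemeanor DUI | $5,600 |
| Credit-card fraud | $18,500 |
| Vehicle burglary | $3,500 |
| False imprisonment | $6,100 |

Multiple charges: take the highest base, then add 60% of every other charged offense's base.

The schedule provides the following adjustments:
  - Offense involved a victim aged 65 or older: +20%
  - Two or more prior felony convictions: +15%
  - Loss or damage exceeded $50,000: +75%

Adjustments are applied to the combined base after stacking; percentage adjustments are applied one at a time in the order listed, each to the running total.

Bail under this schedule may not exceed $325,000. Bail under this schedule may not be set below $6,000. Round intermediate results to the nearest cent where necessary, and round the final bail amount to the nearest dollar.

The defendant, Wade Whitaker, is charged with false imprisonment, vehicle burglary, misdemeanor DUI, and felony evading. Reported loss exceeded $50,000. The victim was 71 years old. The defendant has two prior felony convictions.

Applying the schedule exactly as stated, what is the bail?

Base amounts from the schedule: false imprisonment $6,100; vehicle burglary $3,500; misdemeanor DUI $5,600; felony evading $85,000.
Stacking rule: highest base plus 60% of each additional charge. Highest is felony evading at $85,000. Additional: $6,100 × 60% = $3,660; $3,500 × 60% = $2,100; $5,600 × 60% = $3,360. Combined base = $85,000 + $9,120 = $94,120.
Offense involved a victim aged 65 or older (+20%): $94,120 × 1.2 = $112,944.
Two or more prior felony convictions (+15%): $112,944 × 1.15 = $129,885.60.
Loss or damage exceeded $50,000 (+75%): $129,885.60 × 1.75 = $227,299.80.
$227,299.80 is within the $325,000 maximum.
$227,299.80 is at or above the $6,000 minimum.
Rounded to the nearest dollar: $227,300.

$227,300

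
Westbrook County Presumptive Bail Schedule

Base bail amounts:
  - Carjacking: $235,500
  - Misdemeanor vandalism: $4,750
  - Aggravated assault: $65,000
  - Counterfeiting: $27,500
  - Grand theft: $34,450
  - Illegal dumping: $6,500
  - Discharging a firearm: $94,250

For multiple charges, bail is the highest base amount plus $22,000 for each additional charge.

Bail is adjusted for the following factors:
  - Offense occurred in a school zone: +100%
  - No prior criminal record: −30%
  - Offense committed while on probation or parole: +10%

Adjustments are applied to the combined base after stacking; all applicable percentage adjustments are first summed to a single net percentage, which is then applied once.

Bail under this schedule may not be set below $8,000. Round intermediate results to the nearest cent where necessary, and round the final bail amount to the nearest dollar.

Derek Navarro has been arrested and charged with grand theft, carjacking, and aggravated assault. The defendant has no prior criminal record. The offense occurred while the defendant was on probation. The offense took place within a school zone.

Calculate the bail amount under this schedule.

Base amounts from the schedule: grand theft $34,450; carjacking $235,500; aggravated assault $65,000.
Stacking rule: highest base plus $22,000 per additional charge. Highest is carjacking at $235,500; 2 additional charges → +$44,000. Combined base = $279,500.
Net percentage adjustment: +100% −30% +10% = +80%. $279,500 × 1.8 = $503,100.
$503,100 is at or above the $8,000 minimum.

$503,100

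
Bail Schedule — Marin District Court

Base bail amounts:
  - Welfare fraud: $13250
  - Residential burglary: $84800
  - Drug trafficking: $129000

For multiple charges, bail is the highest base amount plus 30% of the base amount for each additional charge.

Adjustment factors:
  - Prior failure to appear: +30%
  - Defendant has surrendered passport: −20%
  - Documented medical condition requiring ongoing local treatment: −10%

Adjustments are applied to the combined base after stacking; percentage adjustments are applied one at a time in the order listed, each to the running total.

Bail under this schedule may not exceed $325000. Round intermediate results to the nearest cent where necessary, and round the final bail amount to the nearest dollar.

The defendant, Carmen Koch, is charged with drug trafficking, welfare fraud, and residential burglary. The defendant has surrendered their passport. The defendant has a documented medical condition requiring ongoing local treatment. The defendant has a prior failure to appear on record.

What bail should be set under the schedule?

$148276

Base amounts from the schedule: drug trafficking $129000; welfare fraud $13250; residential burglary $84800.
Stacking rule: highest base plus 30% of each additional charge. Highest is drug trafficking at $129000. Additional: $13250 × 30% = $3975; $84800 × 30% = $25440. Combined base = $129000 + $29415 = $158415.
Prior failure to appear (+30%): $158415 × 1.3 = $205939.50.
Defendant has surrendered passport (−20%): $205939.50 × 0.8 = $164751.60.
Documented medical condition requiring ongoing local treatment (−10%): $164751.60 × 0.9 = $148276.44.
$148276.44 is within the $325000 maximum.
Rounded to the nearest dollar: $148276.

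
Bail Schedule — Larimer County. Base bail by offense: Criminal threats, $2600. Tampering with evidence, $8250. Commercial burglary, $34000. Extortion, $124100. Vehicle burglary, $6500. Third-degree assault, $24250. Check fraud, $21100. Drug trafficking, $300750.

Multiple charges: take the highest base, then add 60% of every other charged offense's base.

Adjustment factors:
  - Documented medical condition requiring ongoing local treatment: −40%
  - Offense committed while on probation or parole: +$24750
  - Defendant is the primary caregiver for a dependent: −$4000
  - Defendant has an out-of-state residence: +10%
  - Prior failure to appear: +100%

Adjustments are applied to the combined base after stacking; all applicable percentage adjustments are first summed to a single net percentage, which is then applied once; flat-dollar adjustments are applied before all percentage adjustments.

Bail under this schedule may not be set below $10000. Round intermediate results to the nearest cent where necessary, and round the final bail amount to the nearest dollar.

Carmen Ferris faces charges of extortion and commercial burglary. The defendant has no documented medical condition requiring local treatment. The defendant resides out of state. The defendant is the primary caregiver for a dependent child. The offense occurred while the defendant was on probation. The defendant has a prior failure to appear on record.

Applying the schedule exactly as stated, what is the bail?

Base amounts from the schedule: extortion $124100; commercial burglary $34000.
Stacking rule: highest base plus 60% of each additional charge. Highest is extortion at $124100. Additional: $34000 × 60% = $20400. Combined base = $124100 + $20400 = $144500.
Offense committed while on probation or parole (+$24750 flat): $144500 + $24750 = $169250.
Defendant is the primary caregiver for a dependent (−$4000 flat): $169250 − $4000 = $165250.
Net percentage adjustment: +10% +100% = +110%. $165250 × 2.1 = $347025.
$347025 is at or above the $10000 minimum.

$347025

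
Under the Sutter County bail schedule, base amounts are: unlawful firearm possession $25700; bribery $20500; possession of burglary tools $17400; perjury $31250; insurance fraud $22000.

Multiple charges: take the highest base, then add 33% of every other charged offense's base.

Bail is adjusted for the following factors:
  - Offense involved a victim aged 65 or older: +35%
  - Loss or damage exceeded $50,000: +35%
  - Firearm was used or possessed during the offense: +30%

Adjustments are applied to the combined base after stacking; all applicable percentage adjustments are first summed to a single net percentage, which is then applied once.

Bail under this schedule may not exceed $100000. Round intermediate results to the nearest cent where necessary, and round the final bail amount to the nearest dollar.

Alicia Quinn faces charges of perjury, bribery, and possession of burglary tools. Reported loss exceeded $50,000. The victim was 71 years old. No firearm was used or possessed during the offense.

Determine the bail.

$74387

Base amounts from the schedule: perjury $31250; bribery $20500; possession of burglary tools $17400.
Stacking rule: highest base plus 33% of each additional charge. Highest is perjury at $31250. Additional: $20500 × 33% = $6765; $17400 × 33% = $5742. Combined base = $31250 + $12507 = $43757.
Net percentage adjustment: +35% +35% = +70%. $43757 × 1.7 = $74386.90.
$74386.90 is within the $100000 maximum.
Rounded to the nearest dollar: $74387.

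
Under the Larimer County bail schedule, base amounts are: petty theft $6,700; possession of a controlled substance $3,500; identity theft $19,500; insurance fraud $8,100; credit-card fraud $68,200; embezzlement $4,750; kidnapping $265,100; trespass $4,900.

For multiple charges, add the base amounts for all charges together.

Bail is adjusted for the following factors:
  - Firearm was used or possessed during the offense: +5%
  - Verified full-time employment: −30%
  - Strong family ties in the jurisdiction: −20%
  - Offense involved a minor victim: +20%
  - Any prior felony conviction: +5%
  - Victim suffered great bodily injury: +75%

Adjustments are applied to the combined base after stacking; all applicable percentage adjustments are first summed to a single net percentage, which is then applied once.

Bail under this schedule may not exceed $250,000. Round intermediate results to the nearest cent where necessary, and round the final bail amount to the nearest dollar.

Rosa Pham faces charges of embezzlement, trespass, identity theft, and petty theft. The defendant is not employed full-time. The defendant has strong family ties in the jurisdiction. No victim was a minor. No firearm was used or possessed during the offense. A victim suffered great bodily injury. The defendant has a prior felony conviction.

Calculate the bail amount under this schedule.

$57,360

Base amounts from the schedule: embezzlement $4,750; trespass $4,900; identity theft $19,500; petty theft $6,700.
Stacking rule: sum of all bases. $4,750 + $4,900 + $19,500 + $6,700 = $35,850.
Net percentage adjustment: −20% +5% +75% = +60%. $35,850 × 1.6 = $57,360.
$57,360 is within the $250,000 maximum.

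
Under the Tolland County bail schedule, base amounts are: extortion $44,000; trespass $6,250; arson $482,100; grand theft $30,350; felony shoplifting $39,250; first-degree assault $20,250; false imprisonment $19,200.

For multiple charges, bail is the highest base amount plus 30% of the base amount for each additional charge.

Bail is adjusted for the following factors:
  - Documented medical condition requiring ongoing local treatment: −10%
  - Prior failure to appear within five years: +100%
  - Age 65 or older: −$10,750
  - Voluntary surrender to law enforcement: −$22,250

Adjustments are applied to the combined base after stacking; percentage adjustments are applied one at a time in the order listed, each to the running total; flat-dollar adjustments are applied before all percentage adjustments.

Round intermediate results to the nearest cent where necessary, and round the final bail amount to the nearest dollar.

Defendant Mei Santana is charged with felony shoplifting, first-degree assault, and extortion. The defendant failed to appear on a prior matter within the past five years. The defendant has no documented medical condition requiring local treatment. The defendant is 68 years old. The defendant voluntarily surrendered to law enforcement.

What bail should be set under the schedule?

$57,700

Base amounts from the schedule: felony shoplifting $39,250; first-degree assault $20,250; extortion $44,000.
Stacking rule: highest base plus 30% of each additional charge. Highest is extortion at $44,000. Additional: $39,250 × 30% = $11,775; $20,250 × 30% = $6,075. Combined base = $44,000 + $17,850 = $61,850.
Age 65 or older (−$10,750 flat): $61,850 − $10,750 = $51,100.
Voluntary surrender to law enforcement (−$22,250 flat): $51,100 − $22,250 = $28,850.
Prior failure to appear within five years (+100%): $28,850 × 2 = $57,700.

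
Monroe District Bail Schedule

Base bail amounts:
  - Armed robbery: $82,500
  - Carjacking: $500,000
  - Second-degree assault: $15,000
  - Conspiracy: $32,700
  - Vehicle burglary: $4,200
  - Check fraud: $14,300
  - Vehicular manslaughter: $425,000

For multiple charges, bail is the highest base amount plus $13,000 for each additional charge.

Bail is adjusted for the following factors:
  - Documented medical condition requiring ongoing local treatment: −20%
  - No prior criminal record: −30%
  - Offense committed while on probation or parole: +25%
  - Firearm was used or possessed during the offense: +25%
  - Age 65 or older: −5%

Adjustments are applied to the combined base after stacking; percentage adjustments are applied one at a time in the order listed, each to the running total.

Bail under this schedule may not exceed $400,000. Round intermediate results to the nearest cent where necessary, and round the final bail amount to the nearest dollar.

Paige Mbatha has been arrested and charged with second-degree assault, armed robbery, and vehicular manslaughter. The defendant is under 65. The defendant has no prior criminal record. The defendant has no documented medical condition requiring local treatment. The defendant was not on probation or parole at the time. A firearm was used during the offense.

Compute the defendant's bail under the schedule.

$394,625

Base amounts from the schedule: second-degree assault $15,000; armed robbery $82,500; vehicular manslaughter $425,000.
Stacking rule: highest base plus $13,000 per additional charge. Highest is vehicular manslaughter at $425,000; 2 additional charges → +$26,000. Combined base = $451,000.
No prior criminal record (−30%): $451,000 × 0.7 = $315,700.
Firearm was used or possessed during the offense (+25%): $315,700 × 1.25 = $394,625.
$394,625 is within the $400,000 maximum.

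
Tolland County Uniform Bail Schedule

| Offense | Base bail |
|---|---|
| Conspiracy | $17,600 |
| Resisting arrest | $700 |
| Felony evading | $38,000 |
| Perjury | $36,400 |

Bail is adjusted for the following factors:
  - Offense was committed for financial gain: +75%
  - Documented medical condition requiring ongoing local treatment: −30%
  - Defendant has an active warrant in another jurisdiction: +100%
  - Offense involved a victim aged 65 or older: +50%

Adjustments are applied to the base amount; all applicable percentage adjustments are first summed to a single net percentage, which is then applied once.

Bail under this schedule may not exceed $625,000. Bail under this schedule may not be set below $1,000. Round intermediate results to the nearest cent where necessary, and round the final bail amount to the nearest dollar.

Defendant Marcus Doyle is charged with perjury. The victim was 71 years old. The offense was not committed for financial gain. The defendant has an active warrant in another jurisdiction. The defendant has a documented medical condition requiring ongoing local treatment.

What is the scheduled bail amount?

Base amounts from the schedule: perjury $36,400.
Single charge. Combined base = $36,400.
Net percentage adjustment: −30% +100% +50% = +120%. $36,400 × 2.2 = $80,080.
$80,080 is within the $625,000 maximum.
$80,080 is at or above the $1,000 minimum.

$80,080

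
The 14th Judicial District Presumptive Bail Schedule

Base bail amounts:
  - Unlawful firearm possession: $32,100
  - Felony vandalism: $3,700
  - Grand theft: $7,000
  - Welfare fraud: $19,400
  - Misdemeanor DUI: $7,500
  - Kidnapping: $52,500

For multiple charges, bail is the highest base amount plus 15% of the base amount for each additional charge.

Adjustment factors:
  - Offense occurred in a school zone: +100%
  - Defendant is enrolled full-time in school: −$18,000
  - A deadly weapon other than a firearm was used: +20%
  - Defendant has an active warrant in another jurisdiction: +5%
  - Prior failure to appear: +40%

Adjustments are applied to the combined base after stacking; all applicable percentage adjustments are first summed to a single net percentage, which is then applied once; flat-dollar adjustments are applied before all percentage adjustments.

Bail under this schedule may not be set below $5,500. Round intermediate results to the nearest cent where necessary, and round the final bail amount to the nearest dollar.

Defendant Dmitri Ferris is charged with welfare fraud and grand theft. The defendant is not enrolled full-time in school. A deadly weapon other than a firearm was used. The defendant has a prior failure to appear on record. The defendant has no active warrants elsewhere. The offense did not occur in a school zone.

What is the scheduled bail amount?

Base amounts from the schedule: welfare fraud $19,400; grand theft $7,000.
Stacking rule: highest base plus 15% of each additional charge. Highest is welfare fraud at $19,400. Additional: $7,000 × 15% = $1,050. Combined base = $19,400 + $1,050 = $20,450.
Net percentage adjustment: +20% +40% = +60%. $20,450 × 1.6 = $32,720.
$32,720 is at or above the $5,500 minimum.

$32,720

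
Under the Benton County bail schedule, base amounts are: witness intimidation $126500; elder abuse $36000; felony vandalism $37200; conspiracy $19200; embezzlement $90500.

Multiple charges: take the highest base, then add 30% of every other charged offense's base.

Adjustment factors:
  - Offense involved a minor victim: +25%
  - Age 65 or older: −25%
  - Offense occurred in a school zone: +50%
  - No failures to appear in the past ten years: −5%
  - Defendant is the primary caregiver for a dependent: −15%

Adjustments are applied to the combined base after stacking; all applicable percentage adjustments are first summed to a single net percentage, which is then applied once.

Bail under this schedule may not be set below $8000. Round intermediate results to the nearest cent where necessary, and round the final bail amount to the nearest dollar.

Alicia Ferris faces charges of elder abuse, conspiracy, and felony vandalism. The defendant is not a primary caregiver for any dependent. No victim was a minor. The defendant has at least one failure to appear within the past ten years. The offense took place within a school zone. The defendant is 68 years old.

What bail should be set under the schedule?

$67200

Base amounts from the schedule: elder abuse $36000; conspiracy $19200; felony vandalism $37200.
Stacking rule: highest base plus 30% of each additional charge. Highest is felony vandalism at $37200. Additional: $36000 × 30% = $10800; $19200 × 30% = $5760. Combined base = $37200 + $16560 = $53760.
Net percentage adjustment: −25% +50% = +25%. $53760 × 1.25 = $67200.
$67200 is at or above the $8000 minimum.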